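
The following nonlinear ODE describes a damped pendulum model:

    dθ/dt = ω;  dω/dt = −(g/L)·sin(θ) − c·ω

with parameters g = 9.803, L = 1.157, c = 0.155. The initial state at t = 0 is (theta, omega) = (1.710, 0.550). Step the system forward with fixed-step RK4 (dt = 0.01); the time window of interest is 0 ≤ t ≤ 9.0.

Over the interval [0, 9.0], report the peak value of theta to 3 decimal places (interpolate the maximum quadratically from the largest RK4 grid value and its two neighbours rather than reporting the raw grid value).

t=0.000: state=(1.710, 0.550)
step 1 (dt=0.01): k1=(0.550, -8.476), k2=(0.508, -8.466), k3=(0.508, -8.466), k4=(0.465, -8.457); state += dt/6·(k1+2k2+2k3+k4)
t=0.010: state=(1.715, 0.465)
t=0.020: state=(1.719, 0.381)
t=0.030: state=(1.723, 0.297)
continuing one RK4 step at a time; state shown every 50 steps (Δt=0.5):
t=0.500: state=(0.955, -3.447)
t=1.000: state=(-0.982, -3.026)
t=1.500: state=(-1.453, 1.167)
t=2.000: state=(-0.016, 3.864)
t=2.500: state=(1.330, 0.876)
t=3.000: state=(0.762, -2.932)
t=3.500: state=(-0.851, -2.426)
t=4.000: state=(-1.104, 1.445)
t=4.500: state=(0.251, 3.114)
t=5.000: state=(1.124, -0.024)
t=5.500: state=(0.275, -2.902)
t=6.000: state=(-0.928, -1.148)
t=6.500: state=(-0.630, 2.157)
t=7.000: state=(0.616, 1.955)
t=7.500: state=(0.808, -1.242)
t=8.000: state=(-0.271, -2.327)
t=8.500: state=(-0.838, 0.354)
t=9.000: state=(-0.043, 2.296)
largest grid value and its neighbours: theta(0.060)=1.72781, theta(0.070)=1.72784, theta(0.080)=1.72703
parabola through these three points peaks at t≈0.065 with theta≈1.72793

max theta = 1.728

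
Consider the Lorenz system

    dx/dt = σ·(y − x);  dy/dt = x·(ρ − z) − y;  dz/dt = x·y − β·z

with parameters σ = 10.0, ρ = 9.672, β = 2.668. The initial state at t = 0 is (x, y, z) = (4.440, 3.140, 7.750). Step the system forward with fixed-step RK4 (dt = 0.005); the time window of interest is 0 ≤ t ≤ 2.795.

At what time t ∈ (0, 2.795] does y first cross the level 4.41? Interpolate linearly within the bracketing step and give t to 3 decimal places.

t=0.000: state=(4.440, 3.140, 7.750)
step 1 (dt=0.005): k1=(-13.000, 5.394, -6.735), k2=(-12.540, 5.392, -6.733), k3=(-12.552, 5.394, -6.730), k4=(-12.103, 5.393, -6.725); state += dt/6·(k1+2k2+2k3+k4)
t=0.005: state=(4.377, 3.167, 7.716)
t=0.010: state=(4.319, 3.194, 7.683)
t=0.015: state=(4.265, 3.221, 7.649)
continuing one RK4 step at a time; state shown every 20 steps (Δt=0.1):
t=0.100: state=(3.821, 3.700, 7.142)
t=0.200: state=(3.977, 4.346, 6.836)
t=0.205: state=(3.996, 4.381, 6.832)
next step: t=0.210: state=(4.016, 4.416, 6.829) — y has crossed 4.41
linear interpolation between t=0.205 (4.38117) and t=0.210 (4.41609) → t≈0.209

t = 0.209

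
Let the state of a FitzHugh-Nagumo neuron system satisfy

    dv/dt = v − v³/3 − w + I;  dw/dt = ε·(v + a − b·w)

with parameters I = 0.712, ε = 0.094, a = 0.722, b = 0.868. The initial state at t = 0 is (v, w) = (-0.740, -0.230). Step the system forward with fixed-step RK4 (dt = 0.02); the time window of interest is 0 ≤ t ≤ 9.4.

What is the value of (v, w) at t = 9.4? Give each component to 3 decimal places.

(v, w) = (1.481, 1.199)

t=0.000: state=(-0.740, -0.230)
step 1 (dt=0.02): k1=(0.337, 0.017), k2=(0.338, 0.017), k3=(0.338, 0.017), k4=(0.340, 0.018); state += dt/6·(k1+2k2+2k3+k4)
t=0.020: state=(-0.733, -0.230)
t=0.040: state=(-0.726, -0.229)
t=0.060: state=(-0.720, -0.229)
continuing one RK4 step at a time; state shown every 25 steps (Δt=0.5):
t=0.500: state=(-0.550, -0.217)
t=1.000: state=(-0.290, -0.195)
t=1.500: state=(0.102, -0.159)
t=2.000: state=(0.701, -0.102)
t=2.500: state=(1.397, -0.016)
t=3.000: state=(1.810, 0.094)
t=3.500: state=(1.920, 0.210)
t=4.000: state=(1.918, 0.323)
t=4.500: state=(1.887, 0.431)
t=5.000: state=(1.849, 0.533)
t=5.500: state=(1.809, 0.630)
t=6.000: state=(1.768, 0.720)
t=6.500: state=(1.727, 0.805)
t=7.000: state=(1.685, 0.885)
t=7.500: state=(1.644, 0.959)
t=8.000: state=(1.602, 1.029)
t=8.500: state=(1.559, 1.094)
t=9.000: state=(1.516, 1.154)
t=9.400: state=(1.481, 1.199)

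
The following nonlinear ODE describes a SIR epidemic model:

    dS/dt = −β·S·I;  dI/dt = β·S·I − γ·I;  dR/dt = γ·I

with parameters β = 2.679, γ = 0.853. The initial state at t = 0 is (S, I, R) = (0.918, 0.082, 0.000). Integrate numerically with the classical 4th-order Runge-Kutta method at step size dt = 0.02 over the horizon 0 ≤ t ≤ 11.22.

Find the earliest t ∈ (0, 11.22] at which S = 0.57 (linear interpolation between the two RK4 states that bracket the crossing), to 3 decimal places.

t=0.000: state=(0.918, 0.082, 0.000)
step 1 (dt=0.02): k1=(-0.202, 0.132, 0.070), k2=(-0.204, 0.133, 0.071), k3=(-0.204, 0.133, 0.071), k4=(-0.207, 0.135, 0.072); state += dt/6·(k1+2k2+2k3+k4)
t=0.020: state=(0.914, 0.085, 0.001)
t=0.040: state=(0.910, 0.087, 0.003)
t=0.060: state=(0.905, 0.090, 0.004)
continuing one RK4 step at a time; state shown every 25 steps (Δt=0.5):
t=0.500: state=(0.780, 0.168, 0.052)
t=1.000: state=(0.579, 0.274, 0.147)
t=1.020: state=(0.571, 0.278, 0.151)
next step: t=1.040: state=(0.562, 0.282, 0.156) — S has crossed 0.57
linear interpolation between t=1.020 (0.57074) and t=1.040 (0.56225) → t≈1.022

t = 1.022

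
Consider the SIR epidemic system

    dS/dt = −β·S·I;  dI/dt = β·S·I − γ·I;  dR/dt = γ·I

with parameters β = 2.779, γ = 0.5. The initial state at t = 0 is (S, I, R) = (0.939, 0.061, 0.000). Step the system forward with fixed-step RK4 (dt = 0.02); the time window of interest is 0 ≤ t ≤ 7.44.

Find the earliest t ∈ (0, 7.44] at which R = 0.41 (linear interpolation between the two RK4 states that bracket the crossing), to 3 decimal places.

t = 2.353

t=0.000: state=(0.939, 0.061, 0.000)
step 1 (dt=0.02): k1=(-0.159, 0.129, 0.030), k2=(-0.162, 0.131, 0.031), k3=(-0.162, 0.131, 0.031), k4=(-0.165, 0.134, 0.032); state += dt/6·(k1+2k2+2k3+k4)
t=0.020: state=(0.936, 0.064, 0.001)
t=0.040: state=(0.932, 0.066, 0.001)
t=0.060: state=(0.929, 0.069, 0.002)
continuing one RK4 step at a time; state shown every 25 steps (Δt=0.5):
t=0.500: state=(0.811, 0.162, 0.026)
t=1.000: state=(0.577, 0.335, 0.087)
t=1.500: state=(0.323, 0.485, 0.192)
t=2.000: state=(0.159, 0.521, 0.320)
t=2.340: state=(0.098, 0.495, 0.407)
next step: t=2.360: state=(0.095, 0.493, 0.412) — R has crossed 0.41
linear interpolation between t=2.340 (0.40684) and t=2.360 (0.41179) → t≈2.353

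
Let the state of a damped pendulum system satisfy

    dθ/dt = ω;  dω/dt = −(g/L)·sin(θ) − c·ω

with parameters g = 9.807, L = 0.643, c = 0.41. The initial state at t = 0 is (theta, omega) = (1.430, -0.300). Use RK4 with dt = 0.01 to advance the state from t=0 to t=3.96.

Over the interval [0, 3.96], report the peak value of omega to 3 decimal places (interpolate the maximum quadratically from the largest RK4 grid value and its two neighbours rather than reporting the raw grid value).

t=0.000: state=(1.430, -0.300)
step 1 (dt=0.01): k1=(-0.300, -14.978), k2=(-0.375, -14.944), k3=(-0.375, -14.943), k4=(-0.449, -14.909); state += dt/6·(k1+2k2+2k3+k4)
t=0.010: state=(1.426, -0.449)
t=0.020: state=(1.421, -0.598)
t=0.030: state=(1.414, -0.746)
continuing one RK4 step at a time; state shown every 20 steps (Δt=0.2):
t=0.200: state=(1.083, -3.084)
t=0.400: state=(0.273, -4.675)
t=0.600: state=(-0.613, -3.767)
t=0.800: state=(-1.120, -1.176)
t=1.000: state=(-1.075, 1.581)
t=1.200: state=(-0.535, 3.602)
t=1.400: state=(0.237, 3.733)
t=1.600: state=(0.823, 1.894)
t=1.800: state=(0.952, -0.602)
t=2.000: state=(0.610, -2.672)
t=2.200: state=(-0.020, -3.317)
t=2.400: state=(-0.590, -2.121)
t=2.600: state=(-0.807, 0.007)
t=2.800: state=(-0.599, 1.965)
t=3.000: state=(-0.094, 2.825)
t=3.200: state=(0.421, 2.085)
t=3.400: state=(0.671, 0.326)
t=3.600: state=(0.551, -1.447)
t=3.800: state=(0.149, -2.367)
t=3.960: state=(-0.221, -2.119)
largest grid value and its neighbours: omega(1.300)=3.96017, omega(1.310)=3.96408, omega(1.320)=3.96199
parabola through these three points peaks at t≈1.312 with omega≈3.96415

max omega = 3.964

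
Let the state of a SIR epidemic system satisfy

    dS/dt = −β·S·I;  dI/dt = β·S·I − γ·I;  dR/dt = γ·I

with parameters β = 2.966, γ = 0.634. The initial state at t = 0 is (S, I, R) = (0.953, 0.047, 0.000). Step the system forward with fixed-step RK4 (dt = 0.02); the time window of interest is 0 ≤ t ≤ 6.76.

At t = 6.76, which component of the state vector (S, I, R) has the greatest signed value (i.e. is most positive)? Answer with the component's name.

t=0.000: state=(0.953, 0.047, 0.000)
step 1 (dt=0.02): k1=(-0.133, 0.103, 0.030), k2=(-0.136, 0.105, 0.030), k3=(-0.136, 0.105, 0.030), k4=(-0.138, 0.107, 0.031); state += dt/6·(k1+2k2+2k3+k4)
t=0.020: state=(0.950, 0.049, 0.001)
t=0.040: state=(0.947, 0.051, 0.001)
t=0.060: state=(0.945, 0.054, 0.002)
continuing one RK4 step at a time; state shown every 25 steps (Δt=0.5):
t=0.500: state=(0.842, 0.131, 0.026)
t=1.000: state=(0.622, 0.287, 0.091)
t=1.500: state=(0.362, 0.431, 0.207)
t=2.000: state=(0.183, 0.464, 0.352)
t=2.500: state=(0.095, 0.412, 0.492)
t=3.000: state=(0.055, 0.334, 0.611)
t=3.500: state=(0.035, 0.260, 0.705)
t=4.000: state=(0.025, 0.198, 0.777)
t=4.500: state=(0.019, 0.149, 0.832)
t=5.000: state=(0.016, 0.111, 0.873)
t=5.500: state=(0.014, 0.083, 0.903)
t=6.000: state=(0.013, 0.062, 0.926)
t=6.500: state=(0.012, 0.046, 0.943)
t=6.760: state=(0.011, 0.039, 0.950)
compare at T: S=0.011, I=0.039, R=0.950

largest component: R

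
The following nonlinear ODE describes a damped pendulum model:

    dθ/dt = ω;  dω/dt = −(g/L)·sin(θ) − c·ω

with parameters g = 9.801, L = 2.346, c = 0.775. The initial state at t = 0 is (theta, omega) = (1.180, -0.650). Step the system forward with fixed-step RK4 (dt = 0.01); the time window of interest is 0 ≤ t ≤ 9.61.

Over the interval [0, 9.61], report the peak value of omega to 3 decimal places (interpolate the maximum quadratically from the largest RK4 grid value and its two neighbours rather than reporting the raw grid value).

t=0.000: state=(1.180, -0.650)
step 1 (dt=0.01): k1=(-0.650, -3.359), k2=(-0.667, -3.341), k3=(-0.667, -3.341), k4=(-0.683, -3.322); state += dt/6·(k1+2k2+2k3+k4)
t=0.010: state=(1.173, -0.683)
t=0.020: state=(1.166, -0.716)
t=0.030: state=(1.159, -0.749)
continuing one RK4 step at a time; state shown every 50 steps (Δt=0.5):
t=0.500: state=(0.526, -1.749)
t=1.000: state=(-0.300, -1.298)
t=1.500: state=(-0.631, -0.009)
t=2.000: state=(-0.381, 0.873)
t=2.500: state=(0.081, 0.819)
t=3.000: state=(0.331, 0.140)
t=3.500: state=(0.242, -0.429)
t=4.000: state=(-0.009, -0.482)
t=4.500: state=(-0.172, -0.137)
t=5.000: state=(-0.147, 0.205)
t=5.500: state=(-0.014, 0.275)
t=6.000: state=(0.087, 0.105)
t=6.500: state=(0.087, -0.094)
t=7.000: state=(0.018, -0.155)
t=7.500: state=(-0.043, -0.073)
t=8.000: state=(-0.050, 0.040)
t=8.500: state=(-0.015, 0.085)
t=9.000: state=(0.021, 0.048)
t=9.500: state=(0.029, -0.015)
t=9.610: state=(0.026, -0.026)
largest grid value and its neighbours: omega(2.200)=0.96652, omega(2.210)=0.96689, omega(2.220)=0.96686
parabola through these three points peaks at t≈2.214 with omega≈0.96693

max omega = 0.967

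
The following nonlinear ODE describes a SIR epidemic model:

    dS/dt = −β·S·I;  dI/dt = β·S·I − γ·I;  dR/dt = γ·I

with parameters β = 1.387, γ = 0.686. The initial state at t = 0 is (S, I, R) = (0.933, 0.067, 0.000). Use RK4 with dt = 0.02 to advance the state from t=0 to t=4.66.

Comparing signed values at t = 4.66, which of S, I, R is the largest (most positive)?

t=0.000: state=(0.933, 0.067, 0.000)
step 1 (dt=0.02): k1=(-0.087, 0.041, 0.046), k2=(-0.087, 0.041, 0.046), k3=(-0.087, 0.041, 0.046), k4=(-0.088, 0.041, 0.047); state += dt/6·(k1+2k2+2k3+k4)
t=0.020: state=(0.931, 0.068, 0.001)
t=0.040: state=(0.929, 0.069, 0.002)
t=0.060: state=(0.928, 0.069, 0.003)
continuing one RK4 step at a time; state shown every 10 steps (Δt=0.2):
t=0.200: state=(0.915, 0.075, 0.010)
t=0.400: state=(0.895, 0.085, 0.021)
t=0.600: state=(0.873, 0.094, 0.033)
t=0.800: state=(0.849, 0.104, 0.047)
t=1.000: state=(0.824, 0.115, 0.062)
t=1.200: state=(0.797, 0.125, 0.078)
t=1.400: state=(0.768, 0.136, 0.096)
t=1.600: state=(0.739, 0.146, 0.115)
t=1.800: state=(0.709, 0.155, 0.136)
t=2.000: state=(0.678, 0.164, 0.158)
t=2.200: state=(0.647, 0.172, 0.181)
t=2.400: state=(0.616, 0.179, 0.205)
t=2.600: state=(0.586, 0.184, 0.230)
t=2.800: state=(0.557, 0.188, 0.255)
t=3.000: state=(0.528, 0.190, 0.281)
t=3.200: state=(0.501, 0.191, 0.308)
t=3.400: state=(0.475, 0.191, 0.334)
t=3.600: state=(0.451, 0.189, 0.360)
t=3.800: state=(0.428, 0.187, 0.386)
t=4.000: state=(0.406, 0.183, 0.411)
t=4.200: state=(0.387, 0.178, 0.436)
t=4.400: state=(0.368, 0.172, 0.460)
t=4.600: state=(0.351, 0.166, 0.483)
t=4.660: state=(0.347, 0.164, 0.490)
compare at T: S=0.347, I=0.164, R=0.490

largest component: R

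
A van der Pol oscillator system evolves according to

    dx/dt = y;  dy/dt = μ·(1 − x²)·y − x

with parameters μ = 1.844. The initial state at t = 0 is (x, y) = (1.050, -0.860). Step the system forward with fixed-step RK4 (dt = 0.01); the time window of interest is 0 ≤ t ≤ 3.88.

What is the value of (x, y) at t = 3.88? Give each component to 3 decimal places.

t=0.000: state=(1.050, -0.860)
step 1 (dt=0.01): k1=(-0.860, -0.887), k2=(-0.864, -0.897), k3=(-0.864, -0.897), k4=(-0.869, -0.906); state += dt/6·(k1+2k2+2k3+k4)
t=0.010: state=(1.041, -0.869)
t=0.020: state=(1.033, -0.878)
t=0.030: state=(1.024, -0.887)
continuing one RK4 step at a time; state shown every 20 steps (Δt=0.2):
t=0.200: state=(0.857, -1.083)
t=0.400: state=(0.608, -1.441)
t=0.600: state=(0.265, -2.035)
t=0.800: state=(-0.227, -2.932)
t=1.000: state=(-0.897, -3.620)
t=1.200: state=(-1.561, -2.701)
t=1.400: state=(-1.922, -0.985)
t=1.600: state=(-2.016, -0.093)
t=1.800: state=(-1.998, 0.212)
t=2.000: state=(-1.944, 0.317)
t=2.200: state=(-1.875, 0.364)
t=2.400: state=(-1.799, 0.398)
t=2.600: state=(-1.716, 0.430)
t=2.800: state=(-1.626, 0.468)
t=3.000: state=(-1.528, 0.514)
t=3.200: state=(-1.420, 0.574)
t=3.400: state=(-1.297, 0.655)
t=3.600: state=(-1.156, 0.768)
t=3.800: state=(-0.986, 0.937)
t=3.880: state=(-0.908, 1.027)

(x, y) = (-0.908, 1.027)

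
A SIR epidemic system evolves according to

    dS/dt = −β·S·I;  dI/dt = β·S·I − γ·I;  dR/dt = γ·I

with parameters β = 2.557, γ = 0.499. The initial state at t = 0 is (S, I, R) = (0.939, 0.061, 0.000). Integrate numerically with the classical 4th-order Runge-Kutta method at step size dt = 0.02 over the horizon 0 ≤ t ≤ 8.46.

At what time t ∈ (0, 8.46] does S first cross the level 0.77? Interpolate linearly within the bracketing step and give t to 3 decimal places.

t=0.000: state=(0.939, 0.061, 0.000)
step 1 (dt=0.02): k1=(-0.146, 0.116, 0.030), k2=(-0.149, 0.118, 0.031), k3=(-0.149, 0.118, 0.031), k4=(-0.152, 0.120, 0.032); state += dt/6·(k1+2k2+2k3+k4)
t=0.020: state=(0.936, 0.063, 0.001)
t=0.040: state=(0.933, 0.066, 0.001)
t=0.060: state=(0.930, 0.068, 0.002)
continuing one RK4 step at a time; state shown every 25 steps (Δt=0.5):
t=0.500: state=(0.827, 0.148, 0.025)
t=0.660: state=(0.772, 0.190, 0.038)
next step: t=0.680: state=(0.764, 0.196, 0.040) — S has crossed 0.77
linear interpolation between t=0.660 (0.77179) and t=0.680 (0.76422) → t≈0.665

t = 0.665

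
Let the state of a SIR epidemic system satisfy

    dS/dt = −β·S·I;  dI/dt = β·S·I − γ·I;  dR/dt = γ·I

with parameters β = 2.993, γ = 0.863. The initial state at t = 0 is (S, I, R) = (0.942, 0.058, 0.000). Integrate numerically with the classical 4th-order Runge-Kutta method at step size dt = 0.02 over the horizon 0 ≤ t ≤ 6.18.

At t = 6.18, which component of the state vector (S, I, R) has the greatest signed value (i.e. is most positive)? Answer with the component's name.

t=0.000: state=(0.942, 0.058, 0.000)
step 1 (dt=0.02): k1=(-0.164, 0.113, 0.050), k2=(-0.166, 0.115, 0.051), k3=(-0.166, 0.115, 0.051), k4=(-0.169, 0.117, 0.052); state += dt/6·(k1+2k2+2k3+k4)
t=0.020: state=(0.939, 0.060, 0.001)
t=0.040: state=(0.935, 0.063, 0.002)
t=0.060: state=(0.932, 0.065, 0.003)
continuing one RK4 step at a time; state shown every 10 steps (Δt=0.2):
t=0.200: state=(0.903, 0.085, 0.012)
t=0.400: state=(0.849, 0.121, 0.030)
t=0.600: state=(0.780, 0.166, 0.054)
t=0.800: state=(0.696, 0.217, 0.087)
t=1.000: state=(0.602, 0.269, 0.129)
t=1.200: state=(0.505, 0.315, 0.180)
t=1.400: state=(0.413, 0.349, 0.237)
t=1.600: state=(0.333, 0.367, 0.299)
t=1.800: state=(0.267, 0.369, 0.363)
t=2.000: state=(0.215, 0.359, 0.426)
t=2.200: state=(0.174, 0.339, 0.487)
t=2.400: state=(0.143, 0.314, 0.543)
t=2.600: state=(0.120, 0.286, 0.595)
t=2.800: state=(0.102, 0.257, 0.642)
t=3.000: state=(0.088, 0.229, 0.683)
t=3.200: state=(0.077, 0.202, 0.721)
t=3.400: state=(0.069, 0.178, 0.753)
t=3.600: state=(0.063, 0.155, 0.782)
t=3.800: state=(0.057, 0.136, 0.807)
t=4.000: state=(0.053, 0.118, 0.829)
t=4.200: state=(0.050, 0.102, 0.848)
t=4.400: state=(0.047, 0.089, 0.864)
t=4.600: state=(0.045, 0.077, 0.879)
t=4.800: state=(0.043, 0.066, 0.891)
t=5.000: state=(0.041, 0.057, 0.902)
t=5.200: state=(0.040, 0.049, 0.911)
t=5.400: state=(0.039, 0.042, 0.919)
t=5.600: state=(0.038, 0.037, 0.925)
t=5.800: state=(0.037, 0.031, 0.931)
t=6.000: state=(0.037, 0.027, 0.936)
t=6.180: state=(0.036, 0.024, 0.940)
compare at T: S=0.036, I=0.024, R=0.940

largest component: R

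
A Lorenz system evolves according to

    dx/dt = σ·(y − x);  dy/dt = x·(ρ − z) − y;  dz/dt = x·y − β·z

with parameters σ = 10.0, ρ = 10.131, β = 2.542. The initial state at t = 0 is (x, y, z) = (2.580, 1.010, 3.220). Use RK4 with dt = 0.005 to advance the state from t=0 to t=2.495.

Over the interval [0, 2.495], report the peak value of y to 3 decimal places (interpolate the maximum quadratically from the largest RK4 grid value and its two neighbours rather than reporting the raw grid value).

t=0.000: state=(2.580, 1.010, 3.220)
step 1 (dt=0.005): k1=(-15.700, 16.820, -5.579), k2=(-14.887, 16.543, -5.477), k3=(-14.914, 16.557, -5.477), k4=(-14.126, 16.291, -5.378); state += dt/6·(k1+2k2+2k3+k4)
t=0.005: state=(2.505, 1.093, 3.193)
t=0.010: state=(2.439, 1.173, 3.166)
t=0.015: state=(2.379, 1.251, 3.141)
continuing one RK4 step at a time; state shown every 20 steps (Δt=0.1):
t=0.100: state=(2.117, 2.403, 2.834)
t=0.200: state=(2.812, 3.853, 2.874)
t=0.300: state=(4.143, 5.744, 3.714)
t=0.400: state=(5.915, 7.757, 5.947)
t=0.500: state=(7.473, 8.513, 9.621)
t=0.600: state=(7.608, 6.777, 12.763)
t=0.700: state=(6.074, 4.105, 13.188)
t=0.800: state=(4.183, 2.545, 11.668)
t=0.900: state=(2.944, 2.100, 9.741)
t=1.000: state=(2.433, 2.214, 8.048)
t=1.100: state=(2.437, 2.638, 6.753)
t=1.200: state=(2.807, 3.339, 5.924)
t=1.300: state=(3.494, 4.332, 5.662)
t=1.400: state=(4.462, 5.537, 6.139)
t=1.500: state=(5.559, 6.611, 7.496)
t=1.600: state=(6.393, 6.916, 9.473)
t=1.700: state=(6.473, 6.097, 11.125)
t=1.800: state=(5.738, 4.742, 11.560)
t=1.900: state=(4.700, 3.715, 10.880)
t=2.000: state=(3.889, 3.281, 9.731)
t=2.100: state=(3.496, 3.309, 8.599)
t=2.200: state=(3.491, 3.655, 7.729)
t=2.300: state=(3.797, 4.232, 7.257)
t=2.400: state=(4.332, 4.950, 7.281)
t=2.495: state=(4.950, 5.604, 7.803)
largest grid value and its neighbours: y(0.480)=8.55096, y(0.485)=8.55178, y(0.490)=8.54576
parabola through these three points peaks at t≈0.483 with y≈8.55227

max y = 8.552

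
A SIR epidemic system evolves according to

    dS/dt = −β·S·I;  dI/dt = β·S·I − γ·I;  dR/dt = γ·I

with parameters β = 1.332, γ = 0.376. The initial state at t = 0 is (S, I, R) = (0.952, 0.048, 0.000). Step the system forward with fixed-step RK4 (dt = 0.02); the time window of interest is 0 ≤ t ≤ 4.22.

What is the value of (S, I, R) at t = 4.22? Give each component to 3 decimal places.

(S, I, R) = (0.269, 0.374, 0.357)

t=0.000: state=(0.952, 0.048, 0.000)
step 1 (dt=0.02): k1=(-0.061, 0.043, 0.018), k2=(-0.061, 0.043, 0.018), k3=(-0.061, 0.043, 0.018), k4=(-0.062, 0.044, 0.018); state += dt/6·(k1+2k2+2k3+k4)
t=0.020: state=(0.951, 0.049, 0.000)
t=0.040: state=(0.950, 0.050, 0.001)
t=0.060: state=(0.948, 0.051, 0.001)
continuing one RK4 step at a time; state shown every 10 steps (Δt=0.2):
t=0.200: state=(0.939, 0.057, 0.004)
t=0.400: state=(0.923, 0.068, 0.009)
t=0.600: state=(0.905, 0.081, 0.014)
t=0.800: state=(0.884, 0.095, 0.021)
t=1.000: state=(0.860, 0.111, 0.029)
t=1.200: state=(0.833, 0.129, 0.038)
t=1.400: state=(0.803, 0.149, 0.048)
t=1.600: state=(0.770, 0.170, 0.060)
t=1.800: state=(0.733, 0.193, 0.074)
t=2.000: state=(0.694, 0.216, 0.089)
t=2.200: state=(0.653, 0.240, 0.106)
t=2.400: state=(0.611, 0.264, 0.125)
t=2.600: state=(0.568, 0.286, 0.146)
t=2.800: state=(0.525, 0.307, 0.168)
t=3.000: state=(0.482, 0.326, 0.192)
t=3.200: state=(0.441, 0.342, 0.217)
t=3.400: state=(0.402, 0.355, 0.243)
t=3.600: state=(0.365, 0.364, 0.270)
t=3.800: state=(0.331, 0.371, 0.298)
t=4.000: state=(0.300, 0.374, 0.326)
t=4.200: state=(0.271, 0.374, 0.354)
t=4.220: state=(0.269, 0.374, 0.357)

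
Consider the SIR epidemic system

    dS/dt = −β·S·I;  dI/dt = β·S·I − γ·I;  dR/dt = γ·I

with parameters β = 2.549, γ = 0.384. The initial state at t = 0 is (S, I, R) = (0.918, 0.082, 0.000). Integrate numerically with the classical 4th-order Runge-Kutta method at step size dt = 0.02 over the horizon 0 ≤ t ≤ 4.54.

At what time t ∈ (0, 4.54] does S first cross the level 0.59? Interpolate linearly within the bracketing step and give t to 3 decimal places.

t = 0.893

t=0.000: state=(0.918, 0.082, 0.000)
step 1 (dt=0.02): k1=(-0.192, 0.160, 0.031), k2=(-0.195, 0.163, 0.032), k3=(-0.195, 0.163, 0.032), k4=(-0.199, 0.166, 0.033); state += dt/6·(k1+2k2+2k3+k4)
t=0.020: state=(0.914, 0.085, 0.001)
t=0.040: state=(0.910, 0.089, 0.001)
t=0.060: state=(0.906, 0.092, 0.002)
continuing one RK4 step at a time; state shown every 10 steps (Δt=0.2):
t=0.200: state=(0.872, 0.120, 0.008)
t=0.400: state=(0.811, 0.171, 0.019)
t=0.600: state=(0.731, 0.234, 0.034)
t=0.800: state=(0.637, 0.308, 0.055)
t=0.880: state=(0.597, 0.338, 0.065)
next step: t=0.900: state=(0.586, 0.346, 0.068) — S has crossed 0.59
linear interpolation between t=0.880 (0.59658) and t=0.900 (0.58626) → t≈0.893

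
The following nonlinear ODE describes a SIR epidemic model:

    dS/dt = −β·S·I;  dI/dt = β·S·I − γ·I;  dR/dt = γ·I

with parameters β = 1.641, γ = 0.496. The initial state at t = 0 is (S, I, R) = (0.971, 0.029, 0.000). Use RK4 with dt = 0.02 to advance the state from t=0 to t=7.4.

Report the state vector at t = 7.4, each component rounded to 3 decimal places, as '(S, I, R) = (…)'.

(S, I, R) = (0.070, 0.135, 0.795)

t=0.000: state=(0.971, 0.029, 0.000)
step 1 (dt=0.02): k1=(-0.046, 0.032, 0.014), k2=(-0.047, 0.032, 0.015), k3=(-0.047, 0.032, 0.015), k4=(-0.047, 0.032, 0.015); state += dt/6·(k1+2k2+2k3+k4)
t=0.020: state=(0.970, 0.030, 0.000)
t=0.040: state=(0.969, 0.030, 0.001)
t=0.060: state=(0.968, 0.031, 0.001)
continuing one RK4 step at a time; state shown every 25 steps (Δt=0.5):
t=0.500: state=(0.941, 0.050, 0.010)
t=1.000: state=(0.892, 0.082, 0.026)
t=1.500: state=(0.819, 0.130, 0.052)
t=2.000: state=(0.718, 0.191, 0.091)
t=2.500: state=(0.598, 0.255, 0.146)
t=3.000: state=(0.474, 0.309, 0.217)
t=3.500: state=(0.362, 0.340, 0.298)
t=4.000: state=(0.273, 0.344, 0.383)
t=4.500: state=(0.207, 0.326, 0.467)
t=5.000: state=(0.161, 0.296, 0.544)
t=5.500: state=(0.128, 0.259, 0.613)
t=6.000: state=(0.105, 0.223, 0.672)
t=6.500: state=(0.089, 0.188, 0.723)
t=7.000: state=(0.077, 0.157, 0.766)
t=7.400: state=(0.070, 0.135, 0.795)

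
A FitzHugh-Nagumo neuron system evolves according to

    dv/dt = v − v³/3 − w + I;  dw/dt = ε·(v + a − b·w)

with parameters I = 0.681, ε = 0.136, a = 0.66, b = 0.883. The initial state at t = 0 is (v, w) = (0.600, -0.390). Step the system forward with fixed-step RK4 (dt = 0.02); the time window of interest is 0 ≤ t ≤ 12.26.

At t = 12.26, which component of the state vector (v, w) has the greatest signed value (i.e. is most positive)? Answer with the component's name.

t=0.000: state=(0.600, -0.390)
step 1 (dt=0.02): k1=(1.599, 0.218), k2=(1.607, 0.220), k3=(1.607, 0.220), k4=(1.615, 0.222); state += dt/6·(k1+2k2+2k3+k4)
t=0.020: state=(0.632, -0.386)
t=0.040: state=(0.665, -0.381)
t=0.060: state=(0.697, -0.377)
continuing one RK4 step at a time; state shown every 25 steps (Δt=0.5):
t=0.500: state=(1.409, -0.257)
t=1.000: state=(1.870, -0.087)
t=1.500: state=(1.967, 0.089)
t=2.000: state=(1.945, 0.257)
t=2.500: state=(1.896, 0.413)
t=3.000: state=(1.841, 0.555)
t=3.500: state=(1.784, 0.686)
t=4.000: state=(1.727, 0.806)
t=4.500: state=(1.670, 0.914)
t=5.000: state=(1.612, 1.013)
t=5.500: state=(1.554, 1.102)
t=6.000: state=(1.495, 1.182)
t=6.500: state=(1.435, 1.253)
t=7.000: state=(1.373, 1.316)
t=7.500: state=(1.309, 1.372)
t=8.000: state=(1.243, 1.419)
t=8.500: state=(1.173, 1.460)
t=9.000: state=(1.099, 1.493)
t=9.500: state=(1.017, 1.520)
t=10.000: state=(0.925, 1.539)
t=10.500: state=(0.818, 1.550)
t=11.000: state=(0.687, 1.553)
t=11.500: state=(0.518, 1.546)
t=12.000: state=(0.281, 1.527)
t=12.260: state=(0.114, 1.510)
compare at T: v=0.114, w=1.510

largest component: w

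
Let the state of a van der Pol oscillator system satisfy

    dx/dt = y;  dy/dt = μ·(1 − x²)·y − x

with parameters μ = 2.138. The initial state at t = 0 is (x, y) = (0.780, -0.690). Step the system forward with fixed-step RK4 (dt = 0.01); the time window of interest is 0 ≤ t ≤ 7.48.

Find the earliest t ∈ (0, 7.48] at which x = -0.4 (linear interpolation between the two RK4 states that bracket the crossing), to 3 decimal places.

t = 0.742

t=0.000: state=(0.780, -0.690)
step 1 (dt=0.01): k1=(-0.690, -1.358), k2=(-0.697, -1.368), k3=(-0.697, -1.368), k4=(-0.704, -1.378); state += dt/6·(k1+2k2+2k3+k4)
t=0.010: state=(0.773, -0.704)
t=0.020: state=(0.766, -0.718)
t=0.030: state=(0.759, -0.732)
continuing one RK4 step at a time; state shown every 25 steps (Δt=0.25):
t=0.250: state=(0.558, -1.119)
t=0.500: state=(0.193, -1.879)
t=0.740: state=(-0.394, -3.068)
next step: t=0.750: state=(-0.425, -3.119) — x has crossed -0.4
linear interpolation between t=0.740 (-0.39430) and t=0.750 (-0.42524) → t≈0.742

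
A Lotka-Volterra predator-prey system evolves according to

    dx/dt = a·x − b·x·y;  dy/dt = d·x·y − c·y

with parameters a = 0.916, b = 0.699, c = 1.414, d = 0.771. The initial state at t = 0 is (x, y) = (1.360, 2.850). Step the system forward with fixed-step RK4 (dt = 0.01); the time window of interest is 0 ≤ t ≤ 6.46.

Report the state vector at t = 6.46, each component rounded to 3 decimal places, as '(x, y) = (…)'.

(x, y) = (0.854, 2.007)

t=0.000: state=(1.360, 2.850)
step 1 (dt=0.01): k1=(-1.464, -1.042), k2=(-1.451, -1.056), k3=(-1.451, -1.055), k4=(-1.438, -1.069); state += dt/6·(k1+2k2+2k3+k4)
t=0.010: state=(1.345, 2.839)
t=0.020: state=(1.331, 2.829)
t=0.030: state=(1.317, 2.818)
continuing one RK4 step at a time; state shown every 25 steps (Δt=0.25):
t=0.250: state=(1.068, 2.523)
t=0.500: state=(0.893, 2.137)
t=0.750: state=(0.799, 1.765)
t=1.000: state=(0.760, 1.439)
t=1.250: state=(0.761, 1.169)
t=1.500: state=(0.796, 0.954)
t=1.750: state=(0.860, 0.785)
t=2.000: state=(0.954, 0.656)
t=2.250: state=(1.079, 0.560)
t=2.500: state=(1.238, 0.492)
t=2.750: state=(1.434, 0.446)
t=3.000: state=(1.672, 0.423)
t=3.250: state=(1.954, 0.421)
t=3.500: state=(2.279, 0.444)
t=3.750: state=(2.640, 0.500)
t=4.000: state=(3.016, 0.606)
t=4.250: state=(3.362, 0.788)
t=4.500: state=(3.596, 1.085)
t=4.750: state=(3.606, 1.532)
t=5.000: state=(3.303, 2.104)
t=5.250: state=(2.736, 2.652)
t=5.500: state=(2.096, 2.965)
t=5.750: state=(1.564, 2.955)
t=6.000: state=(1.197, 2.701)
t=6.250: state=(0.968, 2.332)
t=6.460: state=(0.854, 2.007)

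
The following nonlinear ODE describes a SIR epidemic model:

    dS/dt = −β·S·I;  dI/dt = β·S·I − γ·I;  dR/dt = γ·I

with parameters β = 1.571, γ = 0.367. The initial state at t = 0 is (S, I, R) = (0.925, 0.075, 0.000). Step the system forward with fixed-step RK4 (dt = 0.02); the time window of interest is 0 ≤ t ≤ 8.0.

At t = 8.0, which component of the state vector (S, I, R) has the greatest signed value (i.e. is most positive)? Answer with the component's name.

largest component: R

t=0.000: state=(0.925, 0.075, 0.000)
step 1 (dt=0.02): k1=(-0.109, 0.081, 0.028), k2=(-0.110, 0.082, 0.028), k3=(-0.110, 0.082, 0.028), k4=(-0.111, 0.083, 0.028); state += dt/6·(k1+2k2+2k3+k4)
t=0.020: state=(0.923, 0.077, 0.001)
t=0.040: state=(0.921, 0.078, 0.001)
t=0.060: state=(0.918, 0.080, 0.002)
continuing one RK4 step at a time; state shown every 25 steps (Δt=0.5):
t=0.500: state=(0.856, 0.126, 0.018)
t=1.000: state=(0.755, 0.198, 0.048)
t=1.500: state=(0.625, 0.283, 0.092)
t=2.000: state=(0.484, 0.365, 0.151)
t=2.500: state=(0.355, 0.421, 0.224)
t=3.000: state=(0.252, 0.444, 0.304)
t=3.500: state=(0.178, 0.437, 0.385)
t=4.000: state=(0.128, 0.410, 0.463)
t=4.500: state=(0.094, 0.372, 0.535)
t=5.000: state=(0.071, 0.330, 0.599)
t=5.500: state=(0.056, 0.288, 0.656)
t=6.000: state=(0.045, 0.250, 0.705)
t=6.500: state=(0.038, 0.215, 0.748)
t=7.000: state=(0.032, 0.184, 0.784)
t=7.500: state=(0.028, 0.157, 0.815)
t=8.000: state=(0.025, 0.133, 0.842)
compare at T: S=0.025, I=0.133, R=0.842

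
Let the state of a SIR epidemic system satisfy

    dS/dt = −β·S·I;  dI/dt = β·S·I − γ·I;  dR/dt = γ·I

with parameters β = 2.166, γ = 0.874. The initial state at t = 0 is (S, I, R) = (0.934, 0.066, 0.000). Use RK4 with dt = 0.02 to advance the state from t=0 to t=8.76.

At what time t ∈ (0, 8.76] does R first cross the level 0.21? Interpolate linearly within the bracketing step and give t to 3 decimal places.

t = 1.613

t=0.000: state=(0.934, 0.066, 0.000)
step 1 (dt=0.02): k1=(-0.134, 0.076, 0.058), k2=(-0.135, 0.077, 0.058), k3=(-0.135, 0.077, 0.058), k4=(-0.136, 0.077, 0.059); state += dt/6·(k1+2k2+2k3+k4)
t=0.020: state=(0.931, 0.068, 0.001)
t=0.040: state=(0.929, 0.069, 0.002)
t=0.060: state=(0.926, 0.071, 0.004)
continuing one RK4 step at a time; state shown every 25 steps (Δt=0.5):
t=0.500: state=(0.849, 0.112, 0.038)
t=1.000: state=(0.729, 0.171, 0.100)
t=1.500: state=(0.587, 0.226, 0.187)
t=1.600: state=(0.559, 0.234, 0.207)
next step: t=1.620: state=(0.553, 0.236, 0.211) — R has crossed 0.21
linear interpolation between t=1.600 (0.20738) and t=1.620 (0.21148) → t≈1.613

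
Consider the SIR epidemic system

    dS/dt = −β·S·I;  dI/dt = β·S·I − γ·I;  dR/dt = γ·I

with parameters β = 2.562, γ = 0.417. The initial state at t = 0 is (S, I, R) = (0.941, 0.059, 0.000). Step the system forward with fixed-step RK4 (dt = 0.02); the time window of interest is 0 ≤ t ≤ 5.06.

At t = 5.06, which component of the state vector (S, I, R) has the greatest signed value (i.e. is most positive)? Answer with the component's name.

largest component: R

t=0.000: state=(0.941, 0.059, 0.000)
step 1 (dt=0.02): k1=(-0.142, 0.118, 0.025), k2=(-0.145, 0.120, 0.025), k3=(-0.145, 0.120, 0.025), k4=(-0.148, 0.122, 0.026); state += dt/6·(k1+2k2+2k3+k4)
t=0.020: state=(0.938, 0.061, 0.001)
t=0.040: state=(0.935, 0.064, 0.001)
t=0.060: state=(0.932, 0.066, 0.002)
continuing one RK4 step at a time; state shown every 10 steps (Δt=0.2):
t=0.200: state=(0.907, 0.087, 0.006)
t=0.400: state=(0.859, 0.126, 0.015)
t=0.600: state=(0.795, 0.177, 0.027)
t=0.800: state=(0.715, 0.241, 0.045)
t=1.000: state=(0.621, 0.312, 0.068)
t=1.200: state=(0.519, 0.384, 0.097)
t=1.400: state=(0.419, 0.449, 0.132)
t=1.600: state=(0.328, 0.500, 0.171)
t=1.800: state=(0.252, 0.534, 0.215)
t=2.000: state=(0.191, 0.549, 0.260)
t=2.200: state=(0.144, 0.550, 0.306)
t=2.400: state=(0.109, 0.540, 0.351)
t=2.600: state=(0.083, 0.522, 0.396)
t=2.800: state=(0.064, 0.498, 0.438)
t=3.000: state=(0.050, 0.472, 0.479)
t=3.200: state=(0.039, 0.444, 0.517)
t=3.400: state=(0.032, 0.416, 0.553)
t=3.600: state=(0.026, 0.388, 0.586)
t=3.800: state=(0.021, 0.361, 0.617)
t=4.000: state=(0.018, 0.336, 0.647)
t=4.200: state=(0.015, 0.311, 0.673)
t=4.400: state=(0.013, 0.289, 0.699)
t=4.600: state=(0.011, 0.267, 0.722)
t=4.800: state=(0.010, 0.247, 0.743)
t=5.000: state=(0.009, 0.228, 0.763)
t=5.060: state=(0.008, 0.223, 0.769)
compare at T: S=0.008, I=0.223, R=0.769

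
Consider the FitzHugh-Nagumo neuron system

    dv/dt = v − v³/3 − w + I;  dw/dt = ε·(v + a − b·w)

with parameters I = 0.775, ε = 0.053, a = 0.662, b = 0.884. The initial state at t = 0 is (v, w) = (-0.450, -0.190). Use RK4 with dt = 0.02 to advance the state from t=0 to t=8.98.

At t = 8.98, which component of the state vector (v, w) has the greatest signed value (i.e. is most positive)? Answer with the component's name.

t=0.000: state=(-0.450, -0.190)
step 1 (dt=0.02): k1=(0.545, 0.020), k2=(0.550, 0.020), k3=(0.550, 0.020), k4=(0.554, 0.021); state += dt/6·(k1+2k2+2k3+k4)
t=0.020: state=(-0.439, -0.190)
t=0.040: state=(-0.428, -0.189)
t=0.060: state=(-0.417, -0.189)
continuing one RK4 step at a time; state shown every 25 steps (Δt=0.5):
t=0.500: state=(-0.112, -0.176)
t=1.000: state=(0.424, -0.151)
t=1.500: state=(1.171, -0.109)
t=2.000: state=(1.764, -0.050)
t=2.500: state=(1.973, 0.018)
t=3.000: state=(2.006, 0.087)
t=3.500: state=(1.996, 0.155)
t=4.000: state=(1.976, 0.221)
t=4.500: state=(1.955, 0.284)
t=5.000: state=(1.933, 0.346)
t=5.500: state=(1.910, 0.406)
t=6.000: state=(1.888, 0.463)
t=6.500: state=(1.866, 0.519)
t=7.000: state=(1.844, 0.573)
t=7.500: state=(1.822, 0.625)
t=8.000: state=(1.800, 0.675)
t=8.500: state=(1.778, 0.724)
t=8.980: state=(1.757, 0.769)
compare at T: v=1.757, w=0.769

largest component: v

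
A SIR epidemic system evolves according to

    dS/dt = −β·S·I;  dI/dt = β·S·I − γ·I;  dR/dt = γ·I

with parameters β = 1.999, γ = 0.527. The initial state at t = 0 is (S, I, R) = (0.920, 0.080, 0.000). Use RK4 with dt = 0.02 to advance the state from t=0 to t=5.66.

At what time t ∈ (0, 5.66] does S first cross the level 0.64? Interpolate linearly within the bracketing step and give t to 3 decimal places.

t = 1.117

t=0.000: state=(0.920, 0.080, 0.000)
step 1 (dt=0.02): k1=(-0.147, 0.105, 0.042), k2=(-0.149, 0.106, 0.043), k3=(-0.149, 0.106, 0.043), k4=(-0.151, 0.107, 0.043); state += dt/6·(k1+2k2+2k3+k4)
t=0.020: state=(0.917, 0.082, 0.001)
t=0.040: state=(0.914, 0.084, 0.002)
t=0.060: state=(0.911, 0.087, 0.003)
continuing one RK4 step at a time; state shown every 10 steps (Δt=0.2):
t=0.200: state=(0.887, 0.103, 0.010)
t=0.400: state=(0.846, 0.132, 0.022)
t=0.600: state=(0.798, 0.165, 0.038)
t=0.800: state=(0.742, 0.201, 0.057)
t=1.000: state=(0.679, 0.241, 0.080)
t=1.100: state=(0.646, 0.261, 0.093)
next step: t=1.120: state=(0.639, 0.265, 0.096) — S has crossed 0.64
linear interpolation between t=1.100 (0.64577) and t=1.120 (0.63902) → t≈1.117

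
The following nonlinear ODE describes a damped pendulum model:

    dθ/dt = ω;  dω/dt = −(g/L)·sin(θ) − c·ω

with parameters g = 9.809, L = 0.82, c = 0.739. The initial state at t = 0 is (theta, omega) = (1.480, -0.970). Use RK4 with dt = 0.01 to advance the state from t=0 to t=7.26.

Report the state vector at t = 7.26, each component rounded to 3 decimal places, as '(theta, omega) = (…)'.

(theta, omega) = (0.074, 0.180)

t=0.000: state=(1.480, -0.970)
step 1 (dt=0.01): k1=(-0.970, -11.196), k2=(-1.026, -11.149), k3=(-1.026, -11.149), k4=(-1.081, -11.102); state += dt/6·(k1+2k2+2k3+k4)
t=0.010: state=(1.470, -1.081)
t=0.020: state=(1.458, -1.192)
t=0.030: state=(1.446, -1.302)
continuing one RK4 step at a time; state shown every 25 steps (Δt=0.25):
t=0.250: state=(0.918, -3.354)
t=0.500: state=(-0.043, -3.893)
t=0.750: state=(-0.815, -2.002)
t=1.000: state=(-0.991, 0.569)
t=1.250: state=(-0.588, 2.460)
t=1.500: state=(0.097, 2.679)
t=1.750: state=(0.606, 1.199)
t=2.000: state=(0.662, -0.709)
t=2.250: state=(0.311, -1.907)
t=2.500: state=(-0.174, -1.740)
t=2.750: state=(-0.468, -0.509)
t=3.000: state=(-0.421, 0.818)
t=3.250: state=(-0.120, 1.429)
t=3.500: state=(0.207, 1.033)
t=3.750: state=(0.347, 0.053)
t=4.000: state=(0.245, -0.794)
t=4.250: state=(0.005, -1.001)
t=4.500: state=(-0.198, -0.534)
t=4.750: state=(-0.240, 0.192)
t=5.000: state=(-0.123, 0.675)
t=5.250: state=(0.053, 0.647)
t=5.500: state=(0.166, 0.209)
t=5.750: state=(0.153, -0.287)
t=6.000: state=(0.045, -0.517)
t=6.250: state=(-0.074, -0.378)
t=6.500: state=(-0.125, -0.020)
t=6.750: state=(-0.088, 0.290)
t=7.000: state=(-0.001, 0.362)
t=7.250: state=(0.072, 0.190)
t=7.260: state=(0.074, 0.180)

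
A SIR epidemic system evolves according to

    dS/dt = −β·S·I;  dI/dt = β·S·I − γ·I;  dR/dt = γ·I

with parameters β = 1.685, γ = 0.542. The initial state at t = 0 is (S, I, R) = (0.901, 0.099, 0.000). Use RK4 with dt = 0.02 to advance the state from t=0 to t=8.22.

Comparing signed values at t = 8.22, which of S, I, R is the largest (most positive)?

t=0.000: state=(0.901, 0.099, 0.000)
step 1 (dt=0.02): k1=(-0.150, 0.097, 0.054), k2=(-0.152, 0.097, 0.054), k3=(-0.152, 0.097, 0.054), k4=(-0.153, 0.098, 0.055); state += dt/6·(k1+2k2+2k3+k4)
t=0.020: state=(0.898, 0.101, 0.001)
t=0.040: state=(0.895, 0.103, 0.002)
t=0.060: state=(0.892, 0.105, 0.003)
continuing one RK4 step at a time; state shown every 25 steps (Δt=0.5):
t=0.500: state=(0.810, 0.156, 0.034)
t=1.000: state=(0.691, 0.224, 0.085)
t=1.500: state=(0.556, 0.289, 0.155)
t=2.000: state=(0.427, 0.333, 0.240)
t=2.500: state=(0.320, 0.347, 0.333)
t=3.000: state=(0.240, 0.334, 0.426)
t=3.500: state=(0.183, 0.304, 0.512)
t=4.000: state=(0.144, 0.266, 0.590)
t=4.500: state=(0.117, 0.226, 0.657)
t=5.000: state=(0.098, 0.189, 0.713)
t=5.500: state=(0.085, 0.156, 0.759)
t=6.000: state=(0.075, 0.127, 0.798)
t=6.500: state=(0.069, 0.103, 0.829)
t=7.000: state=(0.063, 0.083, 0.854)
t=7.500: state=(0.060, 0.067, 0.874)
t=8.000: state=(0.057, 0.053, 0.890)
t=8.220: state=(0.056, 0.048, 0.896)
compare at T: S=0.056, I=0.048, R=0.896

largest component: R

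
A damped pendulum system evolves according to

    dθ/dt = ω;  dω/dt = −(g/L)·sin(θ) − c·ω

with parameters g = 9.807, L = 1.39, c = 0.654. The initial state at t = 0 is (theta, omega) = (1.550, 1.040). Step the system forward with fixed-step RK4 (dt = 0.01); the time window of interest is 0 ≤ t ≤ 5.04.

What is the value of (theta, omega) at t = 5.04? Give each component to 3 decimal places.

t=0.000: state=(1.550, 1.040)
step 1 (dt=0.01): k1=(1.040, -7.734), k2=(1.001, -7.709), k3=(1.001, -7.709), k4=(0.963, -7.685); state += dt/6·(k1+2k2+2k3+k4)
t=0.010: state=(1.560, 0.963)
t=0.020: state=(1.569, 0.886)
t=0.030: state=(1.578, 0.810)
continuing one RK4 step at a time; state shown every 20 steps (Δt=0.2):
t=0.200: state=(1.610, -0.409)
t=0.400: state=(1.398, -1.678)
t=0.600: state=(0.955, -2.689)
t=0.800: state=(0.359, -3.157)
t=1.000: state=(-0.253, -2.823)
t=1.200: state=(-0.726, -1.835)
t=1.400: state=(-0.971, -0.600)
t=1.600: state=(-0.970, 0.579)
t=1.800: state=(-0.755, 1.522)
t=2.000: state=(-0.389, 2.053)
t=2.200: state=(0.029, 2.030)
t=2.400: state=(0.388, 1.492)
t=2.600: state=(0.606, 0.661)
t=2.800: state=(0.650, -0.213)
t=3.000: state=(0.531, -0.935)
t=3.200: state=(0.296, -1.356)
t=3.400: state=(0.015, -1.390)
t=3.600: state=(-0.236, -1.063)
t=3.800: state=(-0.395, -0.509)
t=4.000: state=(-0.436, 0.100)
t=4.200: state=(-0.362, 0.611)
t=4.400: state=(-0.206, 0.910)
t=4.600: state=(-0.016, 0.943)
t=4.800: state=(0.155, 0.728)
t=5.000: state=(0.265, 0.354)
t=5.040: state=(0.277, 0.270)

(theta, omega) = (0.277, 0.270)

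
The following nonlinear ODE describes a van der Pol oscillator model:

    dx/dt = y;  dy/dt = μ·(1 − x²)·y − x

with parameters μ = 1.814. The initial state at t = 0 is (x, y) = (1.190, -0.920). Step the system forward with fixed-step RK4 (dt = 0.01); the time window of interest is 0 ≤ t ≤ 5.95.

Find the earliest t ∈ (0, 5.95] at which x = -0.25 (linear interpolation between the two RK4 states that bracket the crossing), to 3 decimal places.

t = 0.889

t=0.000: state=(1.190, -0.920)
step 1 (dt=0.01): k1=(-0.920, -0.496), k2=(-0.922, -0.507), k3=(-0.923, -0.507), k4=(-0.925, -0.519); state += dt/6·(k1+2k2+2k3+k4)
t=0.010: state=(1.181, -0.925)
t=0.020: state=(1.171, -0.930)
t=0.030: state=(1.162, -0.936)
continuing one RK4 step at a time; state shown every 20 steps (Δt=0.2):
t=0.200: state=(0.993, -1.069)
t=0.400: state=(0.754, -1.346)
t=0.600: state=(0.441, -1.827)
t=0.800: state=(0.002, -2.618)
t=0.880: state=(-0.223, -3.011)
next step: t=0.890: state=(-0.253, -3.061) — x has crossed -0.25
linear interpolation between t=0.880 (-0.22294) and t=0.890 (-0.25331) → t≈0.889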